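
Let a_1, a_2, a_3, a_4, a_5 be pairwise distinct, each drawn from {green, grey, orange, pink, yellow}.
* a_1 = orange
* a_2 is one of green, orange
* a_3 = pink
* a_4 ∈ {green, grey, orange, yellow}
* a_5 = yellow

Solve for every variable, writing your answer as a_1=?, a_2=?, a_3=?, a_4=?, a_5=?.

a_1's domain is down to {orange}, so a_1 = orange. So a_2, a_4 can't be orange.
a_2 must be green (only option left). So a_4 can't be green.
a_3 has just one choice, so a_3 = pink.
a_5 has just one choice, so a_5 = yellow. Eliminate yellow elsewhere: a_4.
That leaves a_4 = grey.

a_1=orange, a_2=green, a_3=pink, a_4=grey, a_5=yellow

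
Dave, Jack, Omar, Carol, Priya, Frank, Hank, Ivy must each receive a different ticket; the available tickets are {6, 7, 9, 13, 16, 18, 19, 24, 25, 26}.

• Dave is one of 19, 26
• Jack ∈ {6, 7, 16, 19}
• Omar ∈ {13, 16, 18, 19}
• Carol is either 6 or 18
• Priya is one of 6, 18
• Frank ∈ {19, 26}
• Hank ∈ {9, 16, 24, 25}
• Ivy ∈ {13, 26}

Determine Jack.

Dave and Frank share exactly the 2 values {19, 26}; by pigeonhole those values go to them, so strike 19, 26 from Jack, Omar, Ivy.
Ivy has just one choice, so Ivy = 13. Eliminate 13 elsewhere: Omar.
Carol and Priya between them cover only {6, 18} — a naked pair. Remove those values from Jack, Omar.
Omar has just one choice, so Omar = 16. Remove 16 from Jack, Hank.
So Jack = 7.

7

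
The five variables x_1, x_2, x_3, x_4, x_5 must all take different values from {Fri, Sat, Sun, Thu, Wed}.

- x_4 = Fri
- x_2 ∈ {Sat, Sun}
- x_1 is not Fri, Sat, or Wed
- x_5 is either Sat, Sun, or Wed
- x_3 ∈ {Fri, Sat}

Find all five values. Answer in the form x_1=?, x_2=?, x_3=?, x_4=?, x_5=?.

x_4 must be Fri (only option left). Eliminate Fri elsewhere: x_3.
x_3 has just one choice, so x_3 = Sat. So x_2, x_5 can't be Sat.
x_2 has just one choice, so x_2 = Sun. Eliminate Sun elsewhere: x_1, x_5.
x_5 must be Wed (only option left).
x_1's domain is down to {Thu}, so x_1 = Thu.

x_1=Thu, x_2=Sun, x_3=Sat, x_4=Fri, x_5=Wed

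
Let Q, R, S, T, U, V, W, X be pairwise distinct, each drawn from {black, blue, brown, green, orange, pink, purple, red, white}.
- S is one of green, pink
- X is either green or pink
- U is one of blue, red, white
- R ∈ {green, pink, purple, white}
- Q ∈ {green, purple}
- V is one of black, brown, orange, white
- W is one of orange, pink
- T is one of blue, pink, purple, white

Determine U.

red

S and X between them cover only {green, pink} — a naked pair. Remove those values from Q, R, T, W.
That leaves Q = purple. Remove purple from R, T.
That leaves R = white. Remove white from T, U, V.
T's domain is down to {blue}, so T = blue. Strike blue from U.
So U = red.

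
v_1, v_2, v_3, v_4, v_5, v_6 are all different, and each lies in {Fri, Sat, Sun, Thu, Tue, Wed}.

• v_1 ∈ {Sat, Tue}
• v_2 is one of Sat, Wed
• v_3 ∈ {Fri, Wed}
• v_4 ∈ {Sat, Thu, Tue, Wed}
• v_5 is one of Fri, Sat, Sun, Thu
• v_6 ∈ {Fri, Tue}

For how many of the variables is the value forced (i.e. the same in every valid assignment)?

2

The 6 variables together cover exactly {Fri, Sat, Sun, Thu, Tue, Wed} — 6 values for 6 variables — and Sun appears only in v_5's list, so v_5 = Sun.
The 5 still-open variables together cover exactly {Fri, Sat, Thu, Tue, Wed} — 5 values for 5 variables — and Thu appears only in v_4's list, so v_4 = Thu.
Determined: v_4=Thu, v_5=Sun. The other variables each still have more than one consistent value. That makes 2.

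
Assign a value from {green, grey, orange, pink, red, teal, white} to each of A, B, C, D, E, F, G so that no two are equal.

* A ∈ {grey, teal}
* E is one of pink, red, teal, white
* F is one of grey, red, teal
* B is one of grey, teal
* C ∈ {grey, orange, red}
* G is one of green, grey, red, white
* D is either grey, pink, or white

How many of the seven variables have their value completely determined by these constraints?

3

The 7 variables together cover exactly {green, grey, orange, pink, red, teal, white} — 7 values for 7 variables — and green appears only in G's list, so G = green.
Among the 6 still-open variables, orange fits only C (and all 6 values in {grey, orange, pink, red, teal, white} must be used), so C = orange.
A and B share exactly the 2 values {grey, teal}; by pigeonhole those values go to them, so strike grey, teal from D, E, F.
F has just one choice, so F = red. Strike red from E.
Determined: C=orange, F=red, G=green. The other variables each still have more than one consistent value. That makes 3.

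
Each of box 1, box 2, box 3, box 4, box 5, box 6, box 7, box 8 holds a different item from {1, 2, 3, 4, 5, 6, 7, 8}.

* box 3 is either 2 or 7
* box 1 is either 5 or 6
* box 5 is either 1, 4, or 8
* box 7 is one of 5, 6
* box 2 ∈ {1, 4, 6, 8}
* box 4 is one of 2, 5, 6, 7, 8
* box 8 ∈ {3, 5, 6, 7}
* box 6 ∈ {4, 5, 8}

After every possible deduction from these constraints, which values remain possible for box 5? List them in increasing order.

The 8 variables draw from only 8 values {1, 2, 3, 4, 5, 6, 7, 8}, so each is used; only box 8 can be 3, hence box 8 = 3.
box 1 and box 7 between them cover only {5, 6} — a naked pair. Remove those values from box 2, box 4, box 6.
The 3 variables box 2, box 5, box 6 are confined to {1, 4, 8}, which locks those values in; drop them from box 4.
No further eliminations apply; box 5 can still be any of 1, 4, 8.

1, 4, 8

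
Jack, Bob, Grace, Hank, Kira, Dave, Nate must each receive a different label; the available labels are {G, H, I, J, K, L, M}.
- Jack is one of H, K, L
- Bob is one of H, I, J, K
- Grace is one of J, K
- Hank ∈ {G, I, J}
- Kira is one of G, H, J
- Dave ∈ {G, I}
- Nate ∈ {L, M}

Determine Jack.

L

The 7 variables together cover exactly {G, H, I, J, K, L, M} — 7 values for 7 variables — and M appears only in Nate's list, so Nate = M.
The 6 still-open variables draw from only 6 values {G, H, I, J, K, L}, so each is used; only Jack can be L, hence Jack = L.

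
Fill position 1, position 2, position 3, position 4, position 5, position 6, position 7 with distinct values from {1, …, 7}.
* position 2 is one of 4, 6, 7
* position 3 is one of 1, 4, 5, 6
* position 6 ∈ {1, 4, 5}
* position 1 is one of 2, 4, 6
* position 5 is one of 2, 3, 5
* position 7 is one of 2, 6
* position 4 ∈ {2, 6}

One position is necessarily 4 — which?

position 1

Among the 7 variables, 3 fits only position 5 (and all 7 values in {1, 2, 3, 4, 5, 6, 7} must be used), so position 5 = 3.
The 6 still-open variables together cover exactly {1, 2, 4, 5, 6, 7} — 6 values for 6 variables — and 7 appears only in position 2's list, so position 2 = 7.
position 4 and position 7 share exactly the 2 values {2, 6}; by pigeonhole those values go to them, so strike 2, 6 from position 1, position 3.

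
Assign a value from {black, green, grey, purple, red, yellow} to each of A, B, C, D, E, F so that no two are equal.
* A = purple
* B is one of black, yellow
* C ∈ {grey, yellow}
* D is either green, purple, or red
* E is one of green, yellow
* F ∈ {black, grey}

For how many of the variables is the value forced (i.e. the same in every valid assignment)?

3

A has just one choice, so A = purple. So D can't be purple.
Among the 5 still-open variables, red fits only D (and all 5 values in {black, green, grey, red, yellow} must be used), so D = red.
The 4 still-open variables together cover exactly {black, green, grey, yellow} — 4 values for 4 variables — and green appears only in E's list, so E = green.
Determined: A=purple, D=red, E=green. The other variables each still have more than one consistent value. That makes 3.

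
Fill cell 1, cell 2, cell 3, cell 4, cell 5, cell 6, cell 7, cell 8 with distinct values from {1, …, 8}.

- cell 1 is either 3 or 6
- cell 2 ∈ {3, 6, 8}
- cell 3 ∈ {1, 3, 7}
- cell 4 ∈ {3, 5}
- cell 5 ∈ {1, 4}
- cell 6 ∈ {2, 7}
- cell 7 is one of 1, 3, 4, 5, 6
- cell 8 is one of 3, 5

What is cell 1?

Among the 8 variables, 2 fits only cell 6 (and all 8 values in {1, 2, 3, 4, 5, 6, 7, 8} must be used), so cell 6 = 2.
The 7 still-open variables draw from only 7 values {1, 3, 4, 5, 6, 7, 8}, so each is used; only cell 3 can be 7, hence cell 3 = 7.
The 6 still-open variables together cover exactly {1, 3, 4, 5, 6, 8} — 6 values for 6 variables — and 8 appears only in cell 2's list, so cell 2 = 8.
cell 4 and cell 8 between them cover only {3, 5} — a naked pair. Remove those values from cell 1, cell 7.
So cell 1 = 6.

6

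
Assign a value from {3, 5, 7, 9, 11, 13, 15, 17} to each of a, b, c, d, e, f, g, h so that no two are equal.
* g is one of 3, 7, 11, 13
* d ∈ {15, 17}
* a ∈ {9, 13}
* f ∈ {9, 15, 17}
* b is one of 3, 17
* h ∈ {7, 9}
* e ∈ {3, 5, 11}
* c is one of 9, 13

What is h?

Among the 8 variables, 5 fits only e (and all 8 values in {3, 5, 7, 9, 11, 13, 15, 17} must be used), so e = 5.
The 7 still-open variables draw from only 7 values {3, 7, 9, 11, 13, 15, 17}, so each is used; only g can be 11, hence g = 11.
The 6 still-open variables draw from only 6 values {3, 7, 9, 13, 15, 17}, so each is used; only b can be 3, hence b = 3.
Among the 5 still-open variables, 7 fits only h (and all 5 values in {7, 9, 13, 15, 17} must be used), so h = 7.

7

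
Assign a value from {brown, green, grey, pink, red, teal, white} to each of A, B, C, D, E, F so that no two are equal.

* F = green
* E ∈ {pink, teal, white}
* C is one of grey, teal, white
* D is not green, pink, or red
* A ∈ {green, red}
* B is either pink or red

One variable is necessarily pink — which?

B

F has just one choice, so F = green. Remove green from A.
A must be red (only option left). Remove red from B.
So pink goes to B.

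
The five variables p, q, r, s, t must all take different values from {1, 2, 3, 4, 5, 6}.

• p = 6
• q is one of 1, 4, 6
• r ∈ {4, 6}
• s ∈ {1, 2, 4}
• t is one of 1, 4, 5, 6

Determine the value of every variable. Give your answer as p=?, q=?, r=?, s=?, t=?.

p=6, q=1, r=4, s=2, t=5

p's domain is down to {6}, so p = 6. So q, r, t can't be 6.
r's domain is down to {4}, so r = 4. So q, s, t can't be 4.
That leaves q = 1. So s, t can't be 1.
That leaves s = 2.
t's domain is down to {5}, so t = 5.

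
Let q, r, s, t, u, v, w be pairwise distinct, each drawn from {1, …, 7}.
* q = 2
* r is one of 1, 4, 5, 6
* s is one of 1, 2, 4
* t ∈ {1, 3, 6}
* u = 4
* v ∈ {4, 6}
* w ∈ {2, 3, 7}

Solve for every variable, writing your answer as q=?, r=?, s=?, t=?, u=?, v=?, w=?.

q's domain is down to {2}, so q = 2. Remove 2 from s, w.
That leaves u = 4. Eliminate 4 elsewhere: r, s, v.
v must be 6 (only option left). So r, t can't be 6.
s's domain is down to {1}, so s = 1. So r, t can't be 1.
t must be 3 (only option left). So w can't be 3.
That leaves w = 7.
r's domain is down to {5}, so r = 5.

q=2, r=5, s=1, t=3, u=4, v=6, w=7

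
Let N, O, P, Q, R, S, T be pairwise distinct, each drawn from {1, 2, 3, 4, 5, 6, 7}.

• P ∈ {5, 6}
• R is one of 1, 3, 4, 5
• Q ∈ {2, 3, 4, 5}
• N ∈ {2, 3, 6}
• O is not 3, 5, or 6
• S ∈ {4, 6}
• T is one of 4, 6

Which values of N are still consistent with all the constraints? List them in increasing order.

Among the 7 variables, 7 fits only O (and all 7 values in {1, 2, 3, 4, 5, 6, 7} must be used), so O = 7.
The 6 still-open variables together cover exactly {1, 2, 3, 4, 5, 6} — 6 values for 6 variables — and 1 appears only in R's list, so R = 1.
S and T share exactly the 2 values {4, 6}; by pigeonhole those values go to them, so strike 4, 6 from N, P, Q.
That leaves P = 5. So Q can't be 5.
No further eliminations apply; N can still be any of 2, 3.

2, 3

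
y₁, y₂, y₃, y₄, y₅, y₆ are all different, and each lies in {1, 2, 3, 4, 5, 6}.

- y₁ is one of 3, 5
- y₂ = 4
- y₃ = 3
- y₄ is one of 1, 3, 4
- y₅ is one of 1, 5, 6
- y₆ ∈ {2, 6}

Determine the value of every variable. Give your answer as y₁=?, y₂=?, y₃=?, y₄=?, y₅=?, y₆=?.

y₂'s domain is down to {4}, so y₂ = 4. Eliminate 4 elsewhere: y₄.
y₃'s domain is down to {3}, so y₃ = 3. Remove 3 from y₁, y₄.
y₄ has just one choice, so y₄ = 1. Strike 1 from y₅.
That leaves y₁ = 5. Remove 5 from y₅.
y₅ must be 6 (only option left). Strike 6 from y₆.
That leaves y₆ = 2.

y₁=5, y₂=4, y₃=3, y₄=1, y₅=6, y₆=2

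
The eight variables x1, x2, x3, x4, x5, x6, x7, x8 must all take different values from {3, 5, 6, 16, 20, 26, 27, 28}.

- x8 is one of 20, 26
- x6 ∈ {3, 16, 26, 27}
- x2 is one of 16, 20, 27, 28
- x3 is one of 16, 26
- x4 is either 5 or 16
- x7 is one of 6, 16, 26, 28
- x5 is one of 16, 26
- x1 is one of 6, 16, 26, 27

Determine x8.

Among the 8 variables, 3 fits only x6 (and all 8 values in {3, 5, 6, 16, 20, 26, 27, 28} must be used), so x6 = 3.
The 7 still-open variables together cover exactly {5, 6, 16, 20, 26, 27, 28} — 7 values for 7 variables — and 5 appears only in x4's list, so x4 = 5.
x3 and x5 between them cover only {16, 26} — a naked pair. Remove those values from x1, x2, x7, x8.
So x8 = 20.

20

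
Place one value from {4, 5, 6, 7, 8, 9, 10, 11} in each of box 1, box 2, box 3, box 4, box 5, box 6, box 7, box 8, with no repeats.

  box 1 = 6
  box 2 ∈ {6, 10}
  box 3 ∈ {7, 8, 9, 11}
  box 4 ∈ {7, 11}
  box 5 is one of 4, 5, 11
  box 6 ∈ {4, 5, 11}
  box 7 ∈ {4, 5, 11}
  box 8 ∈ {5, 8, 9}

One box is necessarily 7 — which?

box 4

box 1 must be 6 (only option left). Remove 6 from box 2.
box 2's domain is down to {10}, so box 2 = 10.
box 5, box 6, box 7 between them cover only {4, 5, 11} — a naked triple. Remove those values from box 3, box 4, box 8.
So 7 goes to box 4.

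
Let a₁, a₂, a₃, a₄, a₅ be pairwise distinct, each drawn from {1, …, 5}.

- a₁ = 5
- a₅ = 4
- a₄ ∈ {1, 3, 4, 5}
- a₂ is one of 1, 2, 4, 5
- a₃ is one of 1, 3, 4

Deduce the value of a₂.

2

a₁ must be 5 (only option left). Strike 5 from a₂, a₄.
a₅ has just one choice, so a₅ = 4. Remove 4 from a₂, a₃, a₄.
The 3 still-open variables draw from only 3 values {1, 2, 3}, so each is used; only a₂ can be 2, hence a₂ = 2.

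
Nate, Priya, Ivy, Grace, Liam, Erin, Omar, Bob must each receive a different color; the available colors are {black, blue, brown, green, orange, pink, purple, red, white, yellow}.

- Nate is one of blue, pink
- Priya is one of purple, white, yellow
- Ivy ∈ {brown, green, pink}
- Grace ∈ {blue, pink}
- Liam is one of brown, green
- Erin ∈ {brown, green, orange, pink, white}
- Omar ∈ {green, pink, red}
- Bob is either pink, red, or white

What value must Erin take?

orange

Nate and Grace between them cover only {blue, pink} — a naked pair. Remove those values from Ivy, Erin, Omar, Bob.
Ivy and Liam between them cover only {brown, green} — a naked pair. Remove those values from Erin, Omar.
Omar has just one choice, so Omar = red. So Bob can't be red.
Bob must be white (only option left). So Priya, Erin can't be white.
So Erin = orange.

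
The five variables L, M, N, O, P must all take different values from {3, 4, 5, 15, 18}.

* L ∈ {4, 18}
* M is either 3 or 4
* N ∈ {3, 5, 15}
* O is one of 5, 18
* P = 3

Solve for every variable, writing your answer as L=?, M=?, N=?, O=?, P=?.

P's domain is down to {3}, so P = 3. Strike 3 from M, N.
M's domain is down to {4}, so M = 4. Remove 4 from L.
L's domain is down to {18}, so L = 18. Remove 18 from O.
That leaves O = 5. So N can't be 5.
N's domain is down to {15}, so N = 15.

L=18, M=4, N=15, O=5, P=3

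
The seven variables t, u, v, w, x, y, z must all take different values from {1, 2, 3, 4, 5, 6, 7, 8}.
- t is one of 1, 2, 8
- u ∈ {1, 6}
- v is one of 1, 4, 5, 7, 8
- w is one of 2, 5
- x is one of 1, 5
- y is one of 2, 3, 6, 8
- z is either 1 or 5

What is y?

The 2 variables x and z are confined to {1, 5}, which locks those values in; drop them from t, u, v, w.
u's domain is down to {6}, so u = 6. Remove 6 from y.
w's domain is down to {2}, so w = 2. Remove 2 from t, y.
t must be 8 (only option left). Eliminate 8 elsewhere: v, y.
So y = 3.

3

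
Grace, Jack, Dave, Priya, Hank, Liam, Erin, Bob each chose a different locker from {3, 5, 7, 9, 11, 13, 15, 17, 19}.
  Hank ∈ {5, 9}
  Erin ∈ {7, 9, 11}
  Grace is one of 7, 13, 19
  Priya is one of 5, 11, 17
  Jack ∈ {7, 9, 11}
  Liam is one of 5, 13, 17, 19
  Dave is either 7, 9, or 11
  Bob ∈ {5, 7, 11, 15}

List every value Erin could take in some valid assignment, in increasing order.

7, 9, 11

The 8 variables together cover exactly {5, 7, 9, 11, 13, 15, 17, 19} — 8 values for 8 variables — and 15 appears only in Bob's list, so Bob = 15.
Jack, Dave, Erin between them cover only {7, 9, 11} — a naked triple. Remove those values from Grace, Priya, Hank.
Hank's domain is down to {5}, so Hank = 5. Eliminate 5 elsewhere: Priya, Liam.
Priya has just one choice, so Priya = 17. Strike 17 from Liam.
No further eliminations apply; Erin can still be any of 7, 9, 11.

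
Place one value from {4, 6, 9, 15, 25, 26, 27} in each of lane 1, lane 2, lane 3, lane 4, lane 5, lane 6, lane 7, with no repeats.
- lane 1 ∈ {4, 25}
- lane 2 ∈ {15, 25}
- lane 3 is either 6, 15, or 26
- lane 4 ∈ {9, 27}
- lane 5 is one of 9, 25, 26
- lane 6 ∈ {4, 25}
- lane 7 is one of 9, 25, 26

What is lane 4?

27

The 7 variables draw from only 7 values {4, 6, 9, 15, 25, 26, 27}, so each is used; only lane 3 can be 6, hence lane 3 = 6.
Among the 6 still-open variables, 15 fits only lane 2 (and all 6 values in {4, 9, 15, 25, 26, 27} must be used), so lane 2 = 15.
The 5 still-open variables together cover exactly {4, 9, 25, 26, 27} — 5 values for 5 variables — and 27 appears only in lane 4's list, so lane 4 = 27.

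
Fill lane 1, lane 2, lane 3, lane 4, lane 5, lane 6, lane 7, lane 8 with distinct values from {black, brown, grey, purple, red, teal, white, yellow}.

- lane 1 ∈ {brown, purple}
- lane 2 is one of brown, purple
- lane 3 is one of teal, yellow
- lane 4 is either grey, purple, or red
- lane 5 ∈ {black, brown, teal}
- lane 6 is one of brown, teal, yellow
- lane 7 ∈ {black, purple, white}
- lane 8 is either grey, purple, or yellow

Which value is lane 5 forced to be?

black

Among the 8 variables, red fits only lane 4 (and all 8 values in {black, brown, grey, purple, red, teal, white, yellow} must be used), so lane 4 = red.
The 7 still-open variables together cover exactly {black, brown, grey, purple, teal, white, yellow} — 7 values for 7 variables — and grey appears only in lane 8's list, so lane 8 = grey.
The 6 still-open variables draw from only 6 values {black, brown, purple, teal, white, yellow}, so each is used; only lane 7 can be white, hence lane 7 = white.
Among the 5 still-open variables, black fits only lane 5 (and all 5 values in {black, brown, purple, teal, yellow} must be used), so lane 5 = black.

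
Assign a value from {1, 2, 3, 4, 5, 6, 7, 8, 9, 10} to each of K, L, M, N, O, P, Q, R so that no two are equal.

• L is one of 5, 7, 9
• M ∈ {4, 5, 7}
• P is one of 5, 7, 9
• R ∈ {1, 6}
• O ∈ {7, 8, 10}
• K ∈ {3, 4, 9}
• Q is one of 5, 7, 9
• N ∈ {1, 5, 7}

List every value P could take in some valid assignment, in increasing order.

5, 7, 9

The 3 variables L, P, Q are confined to {5, 7, 9}, which locks those values in; drop them from K, M, N, O.
M must be 4 (only option left). So K can't be 4.
N has just one choice, so N = 1. Strike 1 from R.
That leaves R = 6.
K's domain is down to {3}, so K = 3.
No further eliminations apply; P can still be any of 5, 7, 9.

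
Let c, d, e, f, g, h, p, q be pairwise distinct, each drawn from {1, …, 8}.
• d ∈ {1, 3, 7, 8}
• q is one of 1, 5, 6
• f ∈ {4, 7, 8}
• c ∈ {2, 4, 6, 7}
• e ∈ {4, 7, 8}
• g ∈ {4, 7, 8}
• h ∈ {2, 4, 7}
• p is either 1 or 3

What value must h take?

The 8 variables draw from only 8 values {1, 2, 3, 4, 5, 6, 7, 8}, so each is used; only q can be 5, hence q = 5.
The 7 still-open variables draw from only 7 values {1, 2, 3, 4, 6, 7, 8}, so each is used; only c can be 6, hence c = 6.
Among the 6 still-open variables, 2 fits only h (and all 6 values in {1, 2, 3, 4, 7, 8} must be used), so h = 2.

2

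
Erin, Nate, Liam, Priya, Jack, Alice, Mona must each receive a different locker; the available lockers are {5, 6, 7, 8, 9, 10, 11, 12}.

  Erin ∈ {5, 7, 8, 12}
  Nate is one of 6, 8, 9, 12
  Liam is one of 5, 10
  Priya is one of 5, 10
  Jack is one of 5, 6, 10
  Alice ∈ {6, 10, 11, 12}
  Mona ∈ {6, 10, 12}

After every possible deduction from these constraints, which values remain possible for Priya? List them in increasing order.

5, 10

The 2 variables Liam and Priya are confined to {5, 10}, which locks those values in; drop them from Erin, Jack, Alice, Mona.
That leaves Jack = 6. Remove 6 from Nate, Alice, Mona.
Mona must be 12 (only option left). Remove 12 from Erin, Nate, Alice.
Alice must be 11 (only option left).
No further eliminations apply; Priya can still be any of 5, 10.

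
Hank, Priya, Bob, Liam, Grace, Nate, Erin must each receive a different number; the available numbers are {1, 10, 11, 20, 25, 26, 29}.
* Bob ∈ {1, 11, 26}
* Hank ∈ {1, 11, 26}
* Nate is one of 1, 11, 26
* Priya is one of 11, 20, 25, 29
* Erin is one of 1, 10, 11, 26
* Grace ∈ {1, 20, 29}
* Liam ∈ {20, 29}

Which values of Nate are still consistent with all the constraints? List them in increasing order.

Among the 7 variables, 10 fits only Erin (and all 7 values in {1, 10, 11, 20, 25, 26, 29} must be used), so Erin = 10.
Among the 6 still-open variables, 25 fits only Priya (and all 6 values in {1, 11, 20, 25, 26, 29} must be used), so Priya = 25.
Hank, Bob, Nate between them cover only {1, 11, 26} — a naked triple. Remove those values from Grace.
No further eliminations apply; Nate can still be any of 1, 11, 26.

1, 11, 26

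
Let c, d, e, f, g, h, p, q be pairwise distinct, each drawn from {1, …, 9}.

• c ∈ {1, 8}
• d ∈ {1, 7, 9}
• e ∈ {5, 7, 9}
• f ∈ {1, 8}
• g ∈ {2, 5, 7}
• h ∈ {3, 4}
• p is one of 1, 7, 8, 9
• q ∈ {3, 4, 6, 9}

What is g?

2

c and f between them cover only {1, 8} — a naked pair. Remove those values from d, p.
d and p share exactly the 2 values {7, 9}; by pigeonhole those values go to them, so strike 7, 9 from e, g, q.
That leaves e = 5. Remove 5 from g.
So g = 2.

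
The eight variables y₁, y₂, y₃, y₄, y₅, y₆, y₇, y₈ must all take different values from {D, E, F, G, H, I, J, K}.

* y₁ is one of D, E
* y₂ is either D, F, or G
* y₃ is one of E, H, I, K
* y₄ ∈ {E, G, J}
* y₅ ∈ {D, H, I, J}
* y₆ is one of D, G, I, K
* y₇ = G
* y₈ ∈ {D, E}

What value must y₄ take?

J

y₇ has just one choice, so y₇ = G. Remove G from y₂, y₄, y₆.
Among the 7 still-open variables, F fits only y₂ (and all 7 values in {D, E, F, H, I, J, K} must be used), so y₂ = F.
y₁ and y₈ share exactly the 2 values {D, E}; by pigeonhole those values go to them, so strike D, E from y₃, y₄, y₅, y₆.
So y₄ = J.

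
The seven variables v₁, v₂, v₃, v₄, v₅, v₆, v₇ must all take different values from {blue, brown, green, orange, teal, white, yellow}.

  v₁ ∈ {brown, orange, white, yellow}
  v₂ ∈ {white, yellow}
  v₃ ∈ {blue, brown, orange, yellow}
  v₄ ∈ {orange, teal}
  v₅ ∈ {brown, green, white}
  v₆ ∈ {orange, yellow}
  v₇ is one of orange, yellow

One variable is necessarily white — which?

v₂

Among the 7 variables, blue fits only v₃ (and all 7 values in {blue, brown, green, orange, teal, white, yellow} must be used), so v₃ = blue.
The 6 still-open variables together cover exactly {brown, green, orange, teal, white, yellow} — 6 values for 6 variables — and green appears only in v₅'s list, so v₅ = green.
Among the 5 still-open variables, brown fits only v₁ (and all 5 values in {brown, orange, teal, white, yellow} must be used), so v₁ = brown.
Among the 4 still-open variables, teal fits only v₄ (and all 4 values in {orange, teal, white, yellow} must be used), so v₄ = teal.
The 3 still-open variables draw from only 3 values {orange, white, yellow}, so each is used; only v₂ can be white, hence v₂ = white.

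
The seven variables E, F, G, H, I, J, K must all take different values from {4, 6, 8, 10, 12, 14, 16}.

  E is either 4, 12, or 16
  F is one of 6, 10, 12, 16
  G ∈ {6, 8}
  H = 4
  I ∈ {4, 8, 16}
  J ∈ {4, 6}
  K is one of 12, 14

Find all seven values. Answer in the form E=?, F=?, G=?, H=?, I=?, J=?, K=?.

H's domain is down to {4}, so H = 4. Strike 4 from E, I, J.
J must be 6 (only option left). So F, G can't be 6.
G must be 8 (only option left). Strike 8 from I.
I has just one choice, so I = 16. So E, F can't be 16.
E has just one choice, so E = 12. Strike 12 from F, K.
F has just one choice, so F = 10.
K must be 14 (only option left).

E=12, F=10, G=8, H=4, I=16, J=6, K=14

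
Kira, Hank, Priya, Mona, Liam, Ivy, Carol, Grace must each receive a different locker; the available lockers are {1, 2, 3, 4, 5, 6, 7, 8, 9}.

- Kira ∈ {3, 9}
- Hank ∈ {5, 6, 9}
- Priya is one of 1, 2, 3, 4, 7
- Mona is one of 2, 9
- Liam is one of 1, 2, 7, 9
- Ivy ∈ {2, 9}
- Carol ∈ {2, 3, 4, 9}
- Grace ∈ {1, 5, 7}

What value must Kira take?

The 8 variables together cover exactly {1, 2, 3, 4, 5, 6, 7, 9} — 8 values for 8 variables — and 6 appears only in Hank's list, so Hank = 6.
The 7 still-open variables draw from only 7 values {1, 2, 3, 4, 5, 7, 9}, so each is used; only Grace can be 5, hence Grace = 5.
Mona and Ivy share exactly the 2 values {2, 9}; by pigeonhole those values go to them, so strike 2, 9 from Kira, Priya, Liam, Carol.
So Kira = 3.

3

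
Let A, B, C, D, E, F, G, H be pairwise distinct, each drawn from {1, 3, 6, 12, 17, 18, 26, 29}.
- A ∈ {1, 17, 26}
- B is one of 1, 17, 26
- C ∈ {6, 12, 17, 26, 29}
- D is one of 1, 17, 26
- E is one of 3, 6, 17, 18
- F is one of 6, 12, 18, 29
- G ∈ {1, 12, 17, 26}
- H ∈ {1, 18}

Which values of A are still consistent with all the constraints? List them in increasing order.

Among the 8 variables, 3 fits only E (and all 8 values in {1, 3, 6, 12, 17, 18, 26, 29} must be used), so E = 3.
A, B, D share exactly the 3 values {1, 17, 26}; by pigeonhole those values go to them, so strike 1, 17, 26 from C, G, H.
G must be 12 (only option left). Eliminate 12 elsewhere: C, F.
H's domain is down to {18}, so H = 18. Eliminate 18 elsewhere: F.
No further eliminations apply; A can still be any of 1, 17, 26.

1, 17, 26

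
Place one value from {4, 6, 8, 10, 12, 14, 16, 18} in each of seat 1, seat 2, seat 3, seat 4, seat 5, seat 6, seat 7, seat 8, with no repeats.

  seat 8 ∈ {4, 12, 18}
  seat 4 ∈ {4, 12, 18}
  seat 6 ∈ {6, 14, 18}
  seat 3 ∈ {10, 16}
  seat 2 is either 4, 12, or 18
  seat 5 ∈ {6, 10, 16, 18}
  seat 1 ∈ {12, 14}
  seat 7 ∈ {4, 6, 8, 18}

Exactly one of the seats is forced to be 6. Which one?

The 8 variables draw from only 8 values {4, 6, 8, 10, 12, 14, 16, 18}, so each is used; only seat 7 can be 8, hence seat 7 = 8.
seat 2, seat 4, seat 8 share exactly the 3 values {4, 12, 18}; by pigeonhole those values go to them, so strike 4, 12, 18 from seat 1, seat 5, seat 6.
seat 1 must be 14 (only option left). So seat 6 can't be 14.

seat 6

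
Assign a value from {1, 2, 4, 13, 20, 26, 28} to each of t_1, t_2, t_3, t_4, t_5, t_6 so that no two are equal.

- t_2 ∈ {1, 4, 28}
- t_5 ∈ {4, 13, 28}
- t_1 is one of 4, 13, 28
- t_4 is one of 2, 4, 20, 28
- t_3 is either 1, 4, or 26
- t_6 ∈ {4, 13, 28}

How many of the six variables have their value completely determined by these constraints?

The 3 variables t_1, t_5, t_6 are confined to {4, 13, 28}, which locks those values in; drop them from t_2, t_3, t_4.
t_2's domain is down to {1}, so t_2 = 1. Remove 1 from t_3.
t_3 must be 26 (only option left).
Determined: t_2=1, t_3=26. The other variables each still have more than one consistent value. That makes 2.

2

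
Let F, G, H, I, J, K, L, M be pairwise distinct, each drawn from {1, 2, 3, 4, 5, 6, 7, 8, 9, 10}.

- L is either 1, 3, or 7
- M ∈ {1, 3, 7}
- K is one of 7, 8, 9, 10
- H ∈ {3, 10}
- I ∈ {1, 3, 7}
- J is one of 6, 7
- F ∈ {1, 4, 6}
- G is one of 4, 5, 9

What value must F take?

4

The 3 variables I, L, M are confined to {1, 3, 7}, which locks those values in; drop them from F, H, J, K.
H's domain is down to {10}, so H = 10. Eliminate 10 elsewhere: K.
That leaves J = 6. Remove 6 from F.
So F = 4.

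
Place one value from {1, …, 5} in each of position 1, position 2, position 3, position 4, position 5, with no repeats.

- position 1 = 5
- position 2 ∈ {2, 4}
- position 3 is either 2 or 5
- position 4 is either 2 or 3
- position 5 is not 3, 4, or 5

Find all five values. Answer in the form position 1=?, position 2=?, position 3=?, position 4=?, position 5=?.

position 1 must be 5 (only option left). Strike 5 from position 3.
position 3 must be 2 (only option left). Eliminate 2 elsewhere: position 2, position 4, position 5.
position 4's domain is down to {3}, so position 4 = 3.
That leaves position 5 = 1.
position 2's domain is down to {4}, so position 2 = 4.

position 1=5, position 2=4, position 3=2, position 4=3, position 5=1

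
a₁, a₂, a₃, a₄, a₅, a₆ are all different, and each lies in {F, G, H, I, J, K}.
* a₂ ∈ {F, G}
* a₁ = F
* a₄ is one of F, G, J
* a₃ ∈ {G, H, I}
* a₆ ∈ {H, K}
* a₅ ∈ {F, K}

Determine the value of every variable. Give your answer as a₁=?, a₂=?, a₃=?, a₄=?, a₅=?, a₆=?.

a₁=F, a₂=G, a₃=I, a₄=J, a₅=K, a₆=H

a₁ must be F (only option left). So a₂, a₄, a₅ can't be F.
That leaves a₂ = G. Strike G from a₃, a₄.
a₄ must be J (only option left).
a₅ must be K (only option left). Eliminate K elsewhere: a₆.
a₆ has just one choice, so a₆ = H. So a₃ can't be H.
a₃ has just one choice, so a₃ = I.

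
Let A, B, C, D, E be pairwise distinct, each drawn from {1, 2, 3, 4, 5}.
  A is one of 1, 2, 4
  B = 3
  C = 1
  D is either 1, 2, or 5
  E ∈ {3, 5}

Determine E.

5

B's domain is down to {3}, so B = 3. Strike 3 from E.
So E = 5.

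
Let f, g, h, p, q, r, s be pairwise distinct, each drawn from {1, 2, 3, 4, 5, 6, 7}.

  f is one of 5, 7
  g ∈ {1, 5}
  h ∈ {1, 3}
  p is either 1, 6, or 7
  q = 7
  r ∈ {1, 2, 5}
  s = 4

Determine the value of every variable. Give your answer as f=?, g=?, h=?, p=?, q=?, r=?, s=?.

f=5, g=1, h=3, p=6, q=7, r=2, s=4

q's domain is down to {7}, so q = 7. Remove 7 from f, p.
s's domain is down to {4}, so s = 4.
f must be 5 (only option left). So g, r can't be 5.
g must be 1 (only option left). Eliminate 1 elsewhere: h, p, r.
That leaves h = 3.
p has just one choice, so p = 6.
r's domain is down to {2}, so r = 2.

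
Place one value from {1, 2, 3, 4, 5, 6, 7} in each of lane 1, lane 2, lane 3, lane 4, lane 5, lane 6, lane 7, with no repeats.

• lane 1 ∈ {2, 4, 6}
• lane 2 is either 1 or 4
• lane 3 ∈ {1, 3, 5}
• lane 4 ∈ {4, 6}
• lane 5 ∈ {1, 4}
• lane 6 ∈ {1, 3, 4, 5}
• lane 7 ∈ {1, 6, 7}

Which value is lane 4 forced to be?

Among the 7 variables, 2 fits only lane 1 (and all 7 values in {1, 2, 3, 4, 5, 6, 7} must be used), so lane 1 = 2.
The 6 still-open variables draw from only 6 values {1, 3, 4, 5, 6, 7}, so each is used; only lane 7 can be 7, hence lane 7 = 7.
Among the 5 still-open variables, 6 fits only lane 4 (and all 5 values in {1, 3, 4, 5, 6} must be used), so lane 4 = 6.

6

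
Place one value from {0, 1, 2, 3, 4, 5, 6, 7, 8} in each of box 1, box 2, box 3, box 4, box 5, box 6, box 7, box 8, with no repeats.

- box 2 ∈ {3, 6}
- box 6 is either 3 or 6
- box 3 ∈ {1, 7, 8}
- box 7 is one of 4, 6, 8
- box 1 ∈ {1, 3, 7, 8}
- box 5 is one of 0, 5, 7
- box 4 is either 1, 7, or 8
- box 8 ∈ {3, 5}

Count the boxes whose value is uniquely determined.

3

The 8 variables together cover exactly {0, 1, 3, 4, 5, 6, 7, 8} — 8 values for 8 variables — and 0 appears only in box 5's list, so box 5 = 0.
Among the 7 still-open variables, 4 fits only box 7 (and all 7 values in {1, 3, 4, 5, 6, 7, 8} must be used), so box 7 = 4.
The 6 still-open variables draw from only 6 values {1, 3, 5, 6, 7, 8}, so each is used; only box 8 can be 5, hence box 8 = 5.
box 2 and box 6 share exactly the 2 values {3, 6}; by pigeonhole those values go to them, so strike 3, 6 from box 1.
Determined: box 5=0, box 7=4, box 8=5. The other boxes each still have more than one consistent value. That makes 3.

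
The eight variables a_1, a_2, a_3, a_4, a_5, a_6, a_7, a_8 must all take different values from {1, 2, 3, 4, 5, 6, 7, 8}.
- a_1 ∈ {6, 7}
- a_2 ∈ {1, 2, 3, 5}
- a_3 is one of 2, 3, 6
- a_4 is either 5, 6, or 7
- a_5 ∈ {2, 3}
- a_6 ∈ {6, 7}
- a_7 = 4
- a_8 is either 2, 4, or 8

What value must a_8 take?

a_7 must be 4 (only option left). Strike 4 from a_8.
The 7 still-open variables together cover exactly {1, 2, 3, 5, 6, 7, 8} — 7 values for 7 variables — and 1 appears only in a_2's list, so a_2 = 1.
Among the 6 still-open variables, 5 fits only a_4 (and all 6 values in {2, 3, 5, 6, 7, 8} must be used), so a_4 = 5.
The 5 still-open variables together cover exactly {2, 3, 6, 7, 8} — 5 values for 5 variables — and 8 appears only in a_8's list, so a_8 = 8.

8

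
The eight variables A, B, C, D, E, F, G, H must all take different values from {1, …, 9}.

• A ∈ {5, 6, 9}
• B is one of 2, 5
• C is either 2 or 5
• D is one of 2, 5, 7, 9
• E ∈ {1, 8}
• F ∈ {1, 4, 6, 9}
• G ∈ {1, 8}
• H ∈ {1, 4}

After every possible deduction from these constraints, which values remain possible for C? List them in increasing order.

The 8 variables draw from only 8 values {1, 2, 4, 5, 6, 7, 8, 9}, so each is used; only D can be 7, hence D = 7.
B and C share exactly the 2 values {2, 5}; by pigeonhole those values go to them, so strike 2, 5 from A.
The 2 variables E and G are confined to {1, 8}, which locks those values in; drop them from F, H.
H's domain is down to {4}, so H = 4. Remove 4 from F.
No further eliminations apply; C can still be any of 2, 5.

2, 5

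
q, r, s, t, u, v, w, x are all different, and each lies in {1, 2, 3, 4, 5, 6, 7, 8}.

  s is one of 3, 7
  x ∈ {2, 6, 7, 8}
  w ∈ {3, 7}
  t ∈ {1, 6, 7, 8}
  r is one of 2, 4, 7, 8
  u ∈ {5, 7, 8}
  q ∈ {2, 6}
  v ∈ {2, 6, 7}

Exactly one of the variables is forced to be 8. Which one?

The 8 variables draw from only 8 values {1, 2, 3, 4, 5, 6, 7, 8}, so each is used; only t can be 1, hence t = 1.
Among the 7 still-open variables, 4 fits only r (and all 7 values in {2, 3, 4, 5, 6, 7, 8} must be used), so r = 4.
Among the 6 still-open variables, 5 fits only u (and all 6 values in {2, 3, 5, 6, 7, 8} must be used), so u = 5.
The 5 still-open variables together cover exactly {2, 3, 6, 7, 8} — 5 values for 5 variables — and 8 appears only in x's list, so x = 8.

x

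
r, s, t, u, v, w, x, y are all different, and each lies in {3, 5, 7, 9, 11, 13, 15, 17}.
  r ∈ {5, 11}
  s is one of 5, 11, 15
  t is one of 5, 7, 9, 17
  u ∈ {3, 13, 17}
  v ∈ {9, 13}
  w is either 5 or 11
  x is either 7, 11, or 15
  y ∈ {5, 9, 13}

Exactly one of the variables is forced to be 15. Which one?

Among the 8 variables, 3 fits only u (and all 8 values in {3, 5, 7, 9, 11, 13, 15, 17} must be used), so u = 3.
Among the 7 still-open variables, 17 fits only t (and all 7 values in {5, 7, 9, 11, 13, 15, 17} must be used), so t = 17.
The 6 still-open variables together cover exactly {5, 7, 9, 11, 13, 15} — 6 values for 6 variables — and 7 appears only in x's list, so x = 7.
The 5 still-open variables draw from only 5 values {5, 9, 11, 13, 15}, so each is used; only s can be 15, hence s = 15.

s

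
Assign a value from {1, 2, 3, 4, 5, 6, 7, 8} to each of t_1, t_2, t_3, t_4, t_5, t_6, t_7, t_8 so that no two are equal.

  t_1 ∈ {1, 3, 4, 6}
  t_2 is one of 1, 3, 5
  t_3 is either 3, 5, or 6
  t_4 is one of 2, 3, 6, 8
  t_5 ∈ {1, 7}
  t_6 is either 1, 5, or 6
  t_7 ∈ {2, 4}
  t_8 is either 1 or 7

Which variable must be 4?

t_1

Among the 8 variables, 8 fits only t_4 (and all 8 values in {1, 2, 3, 4, 5, 6, 7, 8} must be used), so t_4 = 8.
Among the 7 still-open variables, 2 fits only t_7 (and all 7 values in {1, 2, 3, 4, 5, 6, 7} must be used), so t_7 = 2.
The 6 still-open variables draw from only 6 values {1, 3, 4, 5, 6, 7}, so each is used; only t_1 can be 4, hence t_1 = 4.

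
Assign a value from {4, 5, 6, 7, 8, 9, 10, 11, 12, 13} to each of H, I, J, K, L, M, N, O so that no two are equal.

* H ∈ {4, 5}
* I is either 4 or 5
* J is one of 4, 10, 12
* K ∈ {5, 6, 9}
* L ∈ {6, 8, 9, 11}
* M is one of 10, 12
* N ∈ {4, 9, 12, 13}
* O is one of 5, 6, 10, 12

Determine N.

H and I between them cover only {4, 5} — a naked pair. Remove those values from J, K, N, O.
The 2 variables J and M are confined to {10, 12}, which locks those values in; drop them from N, O.
O has just one choice, so O = 6. So K, L can't be 6.
That leaves K = 9. Remove 9 from L, N.
So N = 13.

13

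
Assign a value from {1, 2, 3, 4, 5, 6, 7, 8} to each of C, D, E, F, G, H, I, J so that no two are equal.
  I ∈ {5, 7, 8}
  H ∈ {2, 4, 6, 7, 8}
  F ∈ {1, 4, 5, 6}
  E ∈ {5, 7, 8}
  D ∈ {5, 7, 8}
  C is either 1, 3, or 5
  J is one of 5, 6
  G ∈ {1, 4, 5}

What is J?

The 8 variables together cover exactly {1, 2, 3, 4, 5, 6, 7, 8} — 8 values for 8 variables — and 2 appears only in H's list, so H = 2.
The 7 still-open variables draw from only 7 values {1, 3, 4, 5, 6, 7, 8}, so each is used; only C can be 3, hence C = 3.
D, E, I between them cover only {5, 7, 8} — a naked triple. Remove those values from F, G, J.
So J = 6.

6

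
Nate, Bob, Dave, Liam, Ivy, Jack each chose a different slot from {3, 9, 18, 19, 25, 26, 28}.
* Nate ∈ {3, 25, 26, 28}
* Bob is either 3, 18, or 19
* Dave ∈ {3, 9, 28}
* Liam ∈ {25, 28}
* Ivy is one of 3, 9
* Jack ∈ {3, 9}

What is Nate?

The 2 variables Ivy and Jack are confined to {3, 9}, which locks those values in; drop them from Nate, Bob, Dave.
Dave's domain is down to {28}, so Dave = 28. Remove 28 from Nate, Liam.
That leaves Liam = 25. Strike 25 from Nate.
So Nate = 26.

26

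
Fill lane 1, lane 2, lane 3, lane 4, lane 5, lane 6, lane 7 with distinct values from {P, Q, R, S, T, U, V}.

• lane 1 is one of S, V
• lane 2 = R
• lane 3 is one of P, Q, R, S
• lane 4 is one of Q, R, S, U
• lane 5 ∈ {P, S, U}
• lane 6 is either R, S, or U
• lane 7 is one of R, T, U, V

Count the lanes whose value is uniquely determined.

lane 2's domain is down to {R}, so lane 2 = R. So lane 3, lane 4, lane 6, lane 7 can't be R.
Among the 6 still-open variables, T fits only lane 7 (and all 6 values in {P, Q, S, T, U, V} must be used), so lane 7 = T.
The 5 still-open variables draw from only 5 values {P, Q, S, U, V}, so each is used; only lane 1 can be V, hence lane 1 = V.
Determined: lane 1=V, lane 2=R, lane 7=T. The other lanes each still have more than one consistent value. That makes 3.

3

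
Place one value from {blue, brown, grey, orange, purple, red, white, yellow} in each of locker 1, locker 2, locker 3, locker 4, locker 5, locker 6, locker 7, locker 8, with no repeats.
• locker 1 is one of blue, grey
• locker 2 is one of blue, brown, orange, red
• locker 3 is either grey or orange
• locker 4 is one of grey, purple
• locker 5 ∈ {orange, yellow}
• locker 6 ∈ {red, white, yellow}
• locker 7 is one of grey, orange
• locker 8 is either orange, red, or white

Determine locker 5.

The 8 variables draw from only 8 values {blue, brown, grey, orange, purple, red, white, yellow}, so each is used; only locker 2 can be brown, hence locker 2 = brown.
The 7 still-open variables together cover exactly {blue, grey, orange, purple, red, white, yellow} — 7 values for 7 variables — and blue appears only in locker 1's list, so locker 1 = blue.
Among the 6 still-open variables, purple fits only locker 4 (and all 6 values in {grey, orange, purple, red, white, yellow} must be used), so locker 4 = purple.
The 2 variables locker 3 and locker 7 are confined to {grey, orange}, which locks those values in; drop them from locker 5, locker 8.
So locker 5 = yellow.

yellow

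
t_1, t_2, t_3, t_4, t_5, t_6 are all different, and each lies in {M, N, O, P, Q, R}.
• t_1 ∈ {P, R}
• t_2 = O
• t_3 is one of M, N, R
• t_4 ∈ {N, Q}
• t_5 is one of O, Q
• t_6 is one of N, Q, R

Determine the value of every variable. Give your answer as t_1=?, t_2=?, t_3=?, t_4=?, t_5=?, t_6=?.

t_2 has just one choice, so t_2 = O. Strike O from t_5.
t_5's domain is down to {Q}, so t_5 = Q. Remove Q from t_4, t_6.
That leaves t_4 = N. Eliminate N elsewhere: t_3, t_6.
t_6 must be R (only option left). So t_1, t_3 can't be R.
t_1's domain is down to {P}, so t_1 = P.
t_3's domain is down to {M}, so t_3 = M.

t_1=P, t_2=O, t_3=M, t_4=N, t_5=Q, t_6=R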